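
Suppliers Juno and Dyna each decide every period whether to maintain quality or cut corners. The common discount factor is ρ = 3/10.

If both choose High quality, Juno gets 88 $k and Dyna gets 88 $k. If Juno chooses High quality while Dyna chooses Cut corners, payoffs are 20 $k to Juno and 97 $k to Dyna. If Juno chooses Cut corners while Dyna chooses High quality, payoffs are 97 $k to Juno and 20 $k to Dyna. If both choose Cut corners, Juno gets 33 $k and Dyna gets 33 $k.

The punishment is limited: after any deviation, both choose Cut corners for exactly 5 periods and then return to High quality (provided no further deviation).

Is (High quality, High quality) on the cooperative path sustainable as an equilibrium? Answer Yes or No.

IC: ρ+…+ρ^5 ≥ (97−88)/(88−33) = 9/55.
At ρ = 3/10: partial sum = 0.4275 ≥ 0.1636. Cooperation sustainable.

Yes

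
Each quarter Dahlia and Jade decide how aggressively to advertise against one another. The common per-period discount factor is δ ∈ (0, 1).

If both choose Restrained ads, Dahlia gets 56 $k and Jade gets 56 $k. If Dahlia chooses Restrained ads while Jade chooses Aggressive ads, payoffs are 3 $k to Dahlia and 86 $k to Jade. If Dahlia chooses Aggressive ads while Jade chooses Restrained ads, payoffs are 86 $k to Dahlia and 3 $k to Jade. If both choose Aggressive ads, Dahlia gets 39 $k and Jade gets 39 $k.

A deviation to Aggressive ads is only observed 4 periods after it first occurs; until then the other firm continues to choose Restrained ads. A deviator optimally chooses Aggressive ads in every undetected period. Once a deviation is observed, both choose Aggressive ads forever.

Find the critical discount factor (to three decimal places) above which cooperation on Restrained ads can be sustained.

0.894

A deviator earns 86 for 4 periods, then 39 forever; cooperating earns 56 forever. Multiplying the IC by (1−δ):
56 ≥ 86(1−δ^4) + 39δ^4, so 47·δ^4 ≥ 30 and δ^4 ≥ 30/47.
δ ≥ (30/47)^(1/4) ≈ 0.894.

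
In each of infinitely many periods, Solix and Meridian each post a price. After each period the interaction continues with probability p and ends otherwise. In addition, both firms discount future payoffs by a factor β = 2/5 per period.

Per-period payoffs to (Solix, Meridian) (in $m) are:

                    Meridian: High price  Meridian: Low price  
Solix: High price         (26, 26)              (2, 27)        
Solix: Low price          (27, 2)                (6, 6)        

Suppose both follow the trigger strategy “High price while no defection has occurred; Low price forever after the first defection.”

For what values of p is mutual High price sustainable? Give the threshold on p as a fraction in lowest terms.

Expected continuation weight on next period's payoff is β·p = 2/5·p, which plays the role of the discount factor.
Cooperation requires 2/5·p ≥ (27−26)/(27−6) = 1/21, hence p ≥ 5/42.

5/42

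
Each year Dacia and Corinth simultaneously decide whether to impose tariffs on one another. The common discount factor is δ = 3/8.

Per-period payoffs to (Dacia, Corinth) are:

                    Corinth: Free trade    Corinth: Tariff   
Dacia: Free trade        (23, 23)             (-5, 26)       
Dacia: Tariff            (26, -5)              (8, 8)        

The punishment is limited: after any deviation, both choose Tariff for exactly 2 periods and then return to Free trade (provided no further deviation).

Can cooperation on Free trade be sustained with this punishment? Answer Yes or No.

Comparing payoff streams over the 3 periods until play realigns: cooperate → 23(1+δ+…+δ^2); deviate → 26 + 8(δ+…+δ^2).
Cooperation is sustained iff (23−8)(δ+…+δ^2) ≥ 26−23.
δ+…+δ^2 = 3/8·(1−(3/8)^2)/(1−3/8) = 0.5156, and (26−23)/(23−8) = 0.2000.
0.5156 ≥ 0.2000, so cooperation is sustainable.

Yes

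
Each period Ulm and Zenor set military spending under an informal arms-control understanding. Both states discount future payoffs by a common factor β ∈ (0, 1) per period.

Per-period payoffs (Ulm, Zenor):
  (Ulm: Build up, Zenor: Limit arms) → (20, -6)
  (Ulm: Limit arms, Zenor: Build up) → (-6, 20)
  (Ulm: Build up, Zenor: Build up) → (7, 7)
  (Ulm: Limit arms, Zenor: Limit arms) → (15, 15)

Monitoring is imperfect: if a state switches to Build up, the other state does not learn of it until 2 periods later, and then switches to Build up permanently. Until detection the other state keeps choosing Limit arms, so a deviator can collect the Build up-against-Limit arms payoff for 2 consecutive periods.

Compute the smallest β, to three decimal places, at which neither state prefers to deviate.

A deviator earns 20 for 2 periods, then 7 forever; cooperating earns 15 forever. Multiplying the IC by (1−β):
15 ≥ 20(1−β^2) + 7β^2, so 13·β^2 ≥ 5 and β^2 ≥ 5/13.
β ≥ (5/13)^(1/2) ≈ 0.620.

0.620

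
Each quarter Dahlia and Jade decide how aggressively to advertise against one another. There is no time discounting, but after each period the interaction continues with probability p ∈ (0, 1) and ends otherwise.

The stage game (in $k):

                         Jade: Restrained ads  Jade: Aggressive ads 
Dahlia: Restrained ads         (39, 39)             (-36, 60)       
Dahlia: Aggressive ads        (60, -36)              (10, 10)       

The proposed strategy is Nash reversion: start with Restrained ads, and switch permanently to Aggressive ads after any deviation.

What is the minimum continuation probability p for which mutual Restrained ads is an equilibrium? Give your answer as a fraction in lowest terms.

21/50

Expected cooperation value is 39 + p·39 + p²·39 + … = 39/(1−p); deviation gives 60 + p·10/(1−p).
39 ≥ 60(1−p) + 10p ⇒ 50p ≥ 21 ⇒ p ≥ 21/50.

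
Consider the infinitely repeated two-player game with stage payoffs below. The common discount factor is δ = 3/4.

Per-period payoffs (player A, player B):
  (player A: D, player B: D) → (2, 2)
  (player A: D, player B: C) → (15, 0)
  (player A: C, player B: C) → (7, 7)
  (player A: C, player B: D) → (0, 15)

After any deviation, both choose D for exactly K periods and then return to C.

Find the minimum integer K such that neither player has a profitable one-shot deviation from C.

IC: δ(1−δ^K)/(1−δ) ≥ (15−7)/(7−2) = 8/5.
With δ = 3/4: need 1 − δ^K ≥ 8/5·(1−3/4)/(3/4), i.e. δ^K ≤ 0.4667.
Since (3/4)^2 = 0.5625 and (3/4)^3 = 0.4219, the smallest such K is 3.

3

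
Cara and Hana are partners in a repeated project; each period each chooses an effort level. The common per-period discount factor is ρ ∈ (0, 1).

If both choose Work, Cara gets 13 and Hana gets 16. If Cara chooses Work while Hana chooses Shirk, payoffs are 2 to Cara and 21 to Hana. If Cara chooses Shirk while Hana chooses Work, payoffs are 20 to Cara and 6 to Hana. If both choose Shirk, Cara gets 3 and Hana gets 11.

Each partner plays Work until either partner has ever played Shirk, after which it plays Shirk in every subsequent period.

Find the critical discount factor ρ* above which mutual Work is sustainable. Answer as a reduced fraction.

For Cara: deviation gain 20−13 = 7, per-period punishment loss 13−3 = 10. IC gives ρ ≥ 7/17.
For Hana: gain 5, loss 5 per period, so ρ ≥ 5/10 = 1/2.
The tighter constraint is Hana's, so cooperation needs ρ ≥ 1/2.

1/2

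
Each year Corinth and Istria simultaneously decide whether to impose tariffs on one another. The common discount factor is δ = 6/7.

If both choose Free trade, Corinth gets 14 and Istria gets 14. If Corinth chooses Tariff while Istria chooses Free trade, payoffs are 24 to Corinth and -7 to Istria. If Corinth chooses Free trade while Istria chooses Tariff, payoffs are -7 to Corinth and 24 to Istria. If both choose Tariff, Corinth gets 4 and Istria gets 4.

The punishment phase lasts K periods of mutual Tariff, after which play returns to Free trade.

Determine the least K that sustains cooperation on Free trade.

2

IC: δ(1−δ^K)/(1−δ) ≥ (24−14)/(14−4) = 1.
With δ = 6/7: need 1 − δ^K ≥ 1·(1−6/7)/(6/7), i.e. δ^K ≤ 0.8333.
Since (6/7)^1 = 0.8571 and (6/7)^2 = 0.7347, the smallest such K is 2.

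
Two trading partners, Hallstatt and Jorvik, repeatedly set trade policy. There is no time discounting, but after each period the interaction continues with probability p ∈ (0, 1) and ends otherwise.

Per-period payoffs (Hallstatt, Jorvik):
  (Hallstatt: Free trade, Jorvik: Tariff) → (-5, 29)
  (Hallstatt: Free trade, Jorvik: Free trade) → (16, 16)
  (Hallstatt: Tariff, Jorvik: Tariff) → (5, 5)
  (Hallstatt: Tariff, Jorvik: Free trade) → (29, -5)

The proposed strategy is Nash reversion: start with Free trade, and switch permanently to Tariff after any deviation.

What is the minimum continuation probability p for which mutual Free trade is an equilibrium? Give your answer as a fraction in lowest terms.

13/24

Expected cooperation value is 16 + p·16 + p²·16 + … = 16/(1−p); deviation gives 29 + p·5/(1−p).
16 ≥ 29(1−p) + 5p ⇒ 24p ≥ 13 ⇒ p ≥ 13/24.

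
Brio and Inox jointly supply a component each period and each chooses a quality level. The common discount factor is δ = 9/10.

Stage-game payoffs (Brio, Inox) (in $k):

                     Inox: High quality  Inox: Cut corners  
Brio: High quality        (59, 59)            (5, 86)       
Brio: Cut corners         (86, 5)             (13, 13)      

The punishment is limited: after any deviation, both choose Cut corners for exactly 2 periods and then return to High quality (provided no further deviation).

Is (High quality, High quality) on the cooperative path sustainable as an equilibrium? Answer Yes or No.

A one-shot deviation gives 86 now, then 13 for 2 periods, then back to 59.
Gain from deviating: (86−59) today; loss: (59−13) in each of the next 2 periods.
No-deviation condition: (59−13)(δ+…+δ^2) ≥ 86−59, i.e. δ+…+δ^2 ≥ 27/46.
At δ = 9/10: δ+…+δ^2 = 1.7100 ≥ 0.5870.
So cooperation is sustainable.

Yes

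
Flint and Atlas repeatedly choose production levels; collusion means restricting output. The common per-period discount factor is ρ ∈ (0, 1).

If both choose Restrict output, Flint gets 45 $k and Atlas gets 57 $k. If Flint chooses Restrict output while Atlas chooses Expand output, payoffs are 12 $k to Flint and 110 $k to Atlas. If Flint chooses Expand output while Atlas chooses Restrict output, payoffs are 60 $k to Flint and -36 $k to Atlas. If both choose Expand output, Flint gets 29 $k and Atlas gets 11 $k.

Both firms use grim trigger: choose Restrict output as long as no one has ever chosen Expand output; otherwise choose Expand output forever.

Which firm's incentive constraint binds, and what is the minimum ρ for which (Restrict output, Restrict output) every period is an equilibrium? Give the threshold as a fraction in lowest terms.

Flint: cooperation gives 45 each period; deviation gives 60 once then 29 forever.
  45/(1−ρ) ≥ 60 + 29ρ/(1−ρ) ⇒ ρ ≥ 15/31.
Atlas: cooperation gives 57 each period; deviation gives 110 once then 11 forever.
  ρ ≥ 53/99.
Both must hold, so the binding constraint is Atlas's: ρ ≥ 53/99.

Atlas; ρ ≥ 53/99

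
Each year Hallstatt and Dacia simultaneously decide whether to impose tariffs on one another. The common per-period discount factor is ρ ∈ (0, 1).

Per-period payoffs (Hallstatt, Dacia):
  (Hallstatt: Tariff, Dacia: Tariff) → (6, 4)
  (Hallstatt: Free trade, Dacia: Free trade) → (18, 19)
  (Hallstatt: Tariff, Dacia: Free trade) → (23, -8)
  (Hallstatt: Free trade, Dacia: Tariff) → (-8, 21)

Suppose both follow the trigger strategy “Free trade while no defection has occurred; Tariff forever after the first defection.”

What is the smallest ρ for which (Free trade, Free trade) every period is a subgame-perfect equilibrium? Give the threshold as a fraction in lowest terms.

Hallstatt: cooperation gives 18 each period; deviation gives 23 once then 6 forever.
  18/(1−ρ) ≥ 23 + 6ρ/(1−ρ) ⇒ ρ ≥ 5/17.
Dacia: cooperation gives 19 each period; deviation gives 21 once then 4 forever.
  ρ ≥ 2/17.
Both must hold, so the binding constraint is Hallstatt's: ρ ≥ 5/17.

5/17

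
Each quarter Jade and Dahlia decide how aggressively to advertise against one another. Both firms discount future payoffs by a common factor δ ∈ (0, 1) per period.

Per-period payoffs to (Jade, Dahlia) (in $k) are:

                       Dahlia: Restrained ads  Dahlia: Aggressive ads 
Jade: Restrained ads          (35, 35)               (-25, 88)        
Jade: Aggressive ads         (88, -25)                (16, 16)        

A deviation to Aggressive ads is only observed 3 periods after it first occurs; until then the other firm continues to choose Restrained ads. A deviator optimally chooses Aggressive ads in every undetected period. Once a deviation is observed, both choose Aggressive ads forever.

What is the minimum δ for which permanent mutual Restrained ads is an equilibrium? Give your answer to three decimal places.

0.903

A deviator earns 88 for 3 periods, then 16 forever; cooperating earns 35 forever. Multiplying the IC by (1−δ):
35 ≥ 88(1−δ^3) + 16δ^3, so 72·δ^3 ≥ 53 and δ^3 ≥ 53/72.
δ ≥ (53/72)^(1/3) ≈ 0.903.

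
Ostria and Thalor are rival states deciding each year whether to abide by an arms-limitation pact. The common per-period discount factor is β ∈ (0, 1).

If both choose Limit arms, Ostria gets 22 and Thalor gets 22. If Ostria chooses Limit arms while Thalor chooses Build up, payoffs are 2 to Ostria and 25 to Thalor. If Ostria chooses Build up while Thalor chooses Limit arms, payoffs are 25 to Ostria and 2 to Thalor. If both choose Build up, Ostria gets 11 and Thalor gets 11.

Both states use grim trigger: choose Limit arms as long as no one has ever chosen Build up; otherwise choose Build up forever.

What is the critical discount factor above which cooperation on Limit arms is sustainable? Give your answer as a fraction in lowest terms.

3/14

Under grim trigger the critical discount factor is (T−C)/(T−P) with T = 25, C = 22, P = 11.
β* = (25−22)/(25−11) = 3/14.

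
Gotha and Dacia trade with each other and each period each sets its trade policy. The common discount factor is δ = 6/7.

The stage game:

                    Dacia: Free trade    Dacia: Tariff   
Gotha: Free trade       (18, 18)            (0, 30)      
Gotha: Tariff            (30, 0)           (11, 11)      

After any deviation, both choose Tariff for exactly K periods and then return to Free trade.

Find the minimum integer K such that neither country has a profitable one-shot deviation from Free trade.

3

Need Σ_{k=1}^{K} δ^k ≥ (30−18)/(18−11) = 1.7143 at δ = 6/7.
At K = 2 the sum is 1.5918 < 1.7143; at K = 3 it is 2.2216 ≥ 1.7143.
So the minimum punishment length is K = 3.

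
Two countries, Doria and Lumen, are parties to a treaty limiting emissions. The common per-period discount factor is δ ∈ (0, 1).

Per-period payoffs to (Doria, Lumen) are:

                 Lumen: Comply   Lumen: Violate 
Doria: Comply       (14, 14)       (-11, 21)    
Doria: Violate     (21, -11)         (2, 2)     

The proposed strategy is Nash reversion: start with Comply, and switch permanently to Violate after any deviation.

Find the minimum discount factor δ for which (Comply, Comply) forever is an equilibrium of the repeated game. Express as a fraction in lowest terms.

One-period gain from deviating is 21 − 14 = 7. The loss is 14 − 2 = 12 in every subsequent period, with present value 12·δ/(1−δ).
Deviation is unprofitable when 12·δ/(1−δ) ≥ 7, i.e. δ/(1−δ) ≥ 7/12.
Equivalently δ ≥ 7/(7+12) = 7/19.

7/19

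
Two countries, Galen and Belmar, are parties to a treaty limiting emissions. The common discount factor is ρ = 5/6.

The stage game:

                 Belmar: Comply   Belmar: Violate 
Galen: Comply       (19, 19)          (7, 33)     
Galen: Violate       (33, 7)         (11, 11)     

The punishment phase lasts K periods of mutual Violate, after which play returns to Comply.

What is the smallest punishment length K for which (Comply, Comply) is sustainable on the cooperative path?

IC: ρ(1−ρ^K)/(1−ρ) ≥ (33−19)/(19−11) = 7/4.
With ρ = 5/6: need 1 − ρ^K ≥ 7/4·(1−5/6)/(5/6), i.e. ρ^K ≤ 0.6500.
Since (5/6)^2 = 0.6944 and (5/6)^3 = 0.5787, the smallest such K is 3.

3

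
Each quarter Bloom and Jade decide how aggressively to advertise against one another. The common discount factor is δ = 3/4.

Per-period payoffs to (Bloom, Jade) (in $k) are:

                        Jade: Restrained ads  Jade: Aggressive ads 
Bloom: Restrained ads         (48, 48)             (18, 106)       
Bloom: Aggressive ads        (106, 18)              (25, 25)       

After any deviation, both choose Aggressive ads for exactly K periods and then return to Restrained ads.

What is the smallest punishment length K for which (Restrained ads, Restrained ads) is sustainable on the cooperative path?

7

No profitable deviation requires (48−25)(δ+…+δ^K) ≥ 106−48, i.e. δ+…+δ^K ≥ 58/23 ≈ 2.5217.
With δ = 3/4, the partial sums are K=1: 0.7500, K=2: 1.3125, …, K=5: 2.2881, K=6: 2.4661, K=7: 2.5995.
K = 7 is the first length at which the sum reaches 2.5217.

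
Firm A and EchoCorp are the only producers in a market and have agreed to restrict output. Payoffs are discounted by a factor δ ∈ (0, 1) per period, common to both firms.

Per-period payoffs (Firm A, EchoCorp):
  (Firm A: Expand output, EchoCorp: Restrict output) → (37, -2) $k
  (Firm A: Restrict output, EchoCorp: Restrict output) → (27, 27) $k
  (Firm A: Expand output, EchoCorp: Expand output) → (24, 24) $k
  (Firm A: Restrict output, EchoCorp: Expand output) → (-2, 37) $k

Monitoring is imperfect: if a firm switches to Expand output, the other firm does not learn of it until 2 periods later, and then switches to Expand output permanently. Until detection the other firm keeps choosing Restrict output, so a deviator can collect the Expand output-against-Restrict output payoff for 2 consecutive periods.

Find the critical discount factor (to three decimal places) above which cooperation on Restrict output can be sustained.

0.877

A deviator earns 37 for 2 periods, then 24 forever; cooperating earns 27 forever. Multiplying the IC by (1−δ):
27 ≥ 37(1−δ^2) + 24δ^2, so 13·δ^2 ≥ 10 and δ^2 ≥ 10/13.
δ ≥ (10/13)^(1/2) ≈ 0.877.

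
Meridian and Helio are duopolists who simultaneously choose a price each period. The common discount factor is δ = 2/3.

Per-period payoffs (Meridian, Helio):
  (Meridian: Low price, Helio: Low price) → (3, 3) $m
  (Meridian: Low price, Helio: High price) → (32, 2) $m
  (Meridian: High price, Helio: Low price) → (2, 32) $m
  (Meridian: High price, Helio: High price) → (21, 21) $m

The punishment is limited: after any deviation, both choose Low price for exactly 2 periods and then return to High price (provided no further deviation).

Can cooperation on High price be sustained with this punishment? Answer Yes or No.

IC: δ+…+δ^2 ≥ (32−21)/(21−3) = 11/18.
At δ = 2/3: partial sum = 1.1111 ≥ 0.6111. Cooperation sustainable.

Yes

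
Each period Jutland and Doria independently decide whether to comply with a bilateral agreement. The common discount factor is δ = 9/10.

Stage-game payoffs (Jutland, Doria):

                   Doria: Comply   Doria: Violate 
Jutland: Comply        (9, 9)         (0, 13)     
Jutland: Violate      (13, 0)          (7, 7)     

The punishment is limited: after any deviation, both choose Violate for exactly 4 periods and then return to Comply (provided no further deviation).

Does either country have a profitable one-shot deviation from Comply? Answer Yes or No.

IC: δ+…+δ^4 ≥ (13−9)/(9−7) = 2.
At δ = 9/10: partial sum = 3.0951 ≥ 2.0000. Cooperation sustainable.

No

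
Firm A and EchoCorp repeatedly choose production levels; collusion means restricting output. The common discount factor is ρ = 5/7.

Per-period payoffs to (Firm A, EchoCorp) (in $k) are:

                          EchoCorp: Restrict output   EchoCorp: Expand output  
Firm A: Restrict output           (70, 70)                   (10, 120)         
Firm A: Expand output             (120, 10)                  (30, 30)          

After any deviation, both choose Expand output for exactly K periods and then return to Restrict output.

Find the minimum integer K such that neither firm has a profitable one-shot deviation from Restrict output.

3

Need Σ_{k=1}^{K} ρ^k ≥ (120−70)/(70−30) = 1.2500 at ρ = 5/7.
At K = 2 the sum is 1.2245 < 1.2500; at K = 3 it is 1.5889 ≥ 1.2500.
So the minimum punishment length is K = 3.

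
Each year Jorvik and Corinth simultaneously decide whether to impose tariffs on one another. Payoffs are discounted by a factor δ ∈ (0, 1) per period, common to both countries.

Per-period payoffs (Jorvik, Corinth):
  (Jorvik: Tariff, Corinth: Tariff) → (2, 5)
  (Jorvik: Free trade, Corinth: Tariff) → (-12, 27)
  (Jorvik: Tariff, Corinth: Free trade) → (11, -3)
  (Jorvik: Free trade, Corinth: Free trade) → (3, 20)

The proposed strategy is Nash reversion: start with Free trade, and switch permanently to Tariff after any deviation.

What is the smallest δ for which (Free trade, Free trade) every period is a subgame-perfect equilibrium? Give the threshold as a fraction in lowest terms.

8/9

Jorvik: cooperation gives 3 each period; deviation gives 11 once then 2 forever.
  3/(1−δ) ≥ 11 + 2δ/(1−δ) ⇒ δ ≥ 8/9.
Corinth: cooperation gives 20 each period; deviation gives 27 once then 5 forever.
  δ ≥ 7/22.
Both must hold, so the binding constraint is Jorvik's: δ ≥ 8/9.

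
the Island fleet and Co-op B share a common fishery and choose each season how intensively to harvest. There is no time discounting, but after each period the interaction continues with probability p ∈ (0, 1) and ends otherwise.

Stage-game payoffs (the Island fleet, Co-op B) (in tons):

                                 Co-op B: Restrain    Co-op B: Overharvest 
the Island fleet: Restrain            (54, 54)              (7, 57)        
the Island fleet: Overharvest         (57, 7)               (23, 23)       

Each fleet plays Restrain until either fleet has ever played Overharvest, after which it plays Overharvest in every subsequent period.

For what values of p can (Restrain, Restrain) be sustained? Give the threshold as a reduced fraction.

Expected cooperation value is 54 + p·54 + p²·54 + … = 54/(1−p); deviation gives 57 + p·23/(1−p).
54 ≥ 57(1−p) + 23p ⇒ 34p ≥ 3 ⇒ p ≥ 3/34.

3/34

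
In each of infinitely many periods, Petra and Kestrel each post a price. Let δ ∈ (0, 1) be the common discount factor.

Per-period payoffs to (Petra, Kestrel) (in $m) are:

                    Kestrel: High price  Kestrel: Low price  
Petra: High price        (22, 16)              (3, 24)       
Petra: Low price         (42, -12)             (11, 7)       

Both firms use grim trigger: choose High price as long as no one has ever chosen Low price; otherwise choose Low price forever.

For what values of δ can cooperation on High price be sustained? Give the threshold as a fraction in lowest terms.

20/31

For Petra: deviation gain 42−22 = 20, per-period punishment loss 22−11 = 11. IC gives δ ≥ 20/31.
For Kestrel: gain 8, loss 9 per period, so δ ≥ 8/17.
The tighter constraint is Petra's, so cooperation needs δ ≥ 20/31.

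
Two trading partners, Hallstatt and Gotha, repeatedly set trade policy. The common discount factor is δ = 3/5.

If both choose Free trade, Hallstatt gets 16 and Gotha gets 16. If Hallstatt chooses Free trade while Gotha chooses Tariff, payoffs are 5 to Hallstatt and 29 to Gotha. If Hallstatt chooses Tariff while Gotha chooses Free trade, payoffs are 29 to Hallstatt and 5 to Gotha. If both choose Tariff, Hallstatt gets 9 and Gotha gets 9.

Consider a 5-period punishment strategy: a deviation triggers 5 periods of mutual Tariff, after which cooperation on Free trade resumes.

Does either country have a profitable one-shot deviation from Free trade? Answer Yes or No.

IC: δ+…+δ^5 ≥ (29−16)/(16−9) = 13/7.
At δ = 3/5: partial sum = 1.3834 < 1.8571. Cooperation not sustainable.

Yes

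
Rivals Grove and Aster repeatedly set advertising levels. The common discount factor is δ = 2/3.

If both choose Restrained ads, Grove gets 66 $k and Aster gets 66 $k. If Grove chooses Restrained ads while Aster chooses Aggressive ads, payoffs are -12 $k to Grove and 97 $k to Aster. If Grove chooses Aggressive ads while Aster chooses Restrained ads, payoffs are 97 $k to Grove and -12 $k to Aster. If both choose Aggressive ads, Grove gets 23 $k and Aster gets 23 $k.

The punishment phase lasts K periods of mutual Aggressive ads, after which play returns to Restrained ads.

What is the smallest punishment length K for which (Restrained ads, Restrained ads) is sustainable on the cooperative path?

IC: δ(1−δ^K)/(1−δ) ≥ (97−66)/(66−23) = 31/43.
With δ = 2/3: need 1 − δ^K ≥ 31/43·(1−2/3)/(2/3), i.e. δ^K ≤ 0.6395.
Since (2/3)^1 = 0.6667 and (2/3)^2 = 0.4444, the smallest such K is 2.

2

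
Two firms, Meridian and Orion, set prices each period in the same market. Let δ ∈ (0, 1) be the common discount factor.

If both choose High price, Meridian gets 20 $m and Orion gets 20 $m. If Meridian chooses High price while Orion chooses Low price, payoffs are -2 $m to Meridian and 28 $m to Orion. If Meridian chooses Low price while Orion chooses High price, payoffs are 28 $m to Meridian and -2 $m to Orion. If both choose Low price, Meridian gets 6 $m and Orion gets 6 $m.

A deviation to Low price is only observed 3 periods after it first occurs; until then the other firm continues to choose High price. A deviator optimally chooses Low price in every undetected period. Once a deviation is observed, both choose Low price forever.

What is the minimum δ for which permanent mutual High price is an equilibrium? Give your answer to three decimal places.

0.714

A deviator earns 28 for 3 periods, then 6 forever; cooperating earns 20 forever. Multiplying the IC by (1−δ):
20 ≥ 28(1−δ^3) + 6δ^3, so 22·δ^3 ≥ 8 and δ^3 ≥ 4/11.
δ ≥ (4/11)^(1/3) ≈ 0.714.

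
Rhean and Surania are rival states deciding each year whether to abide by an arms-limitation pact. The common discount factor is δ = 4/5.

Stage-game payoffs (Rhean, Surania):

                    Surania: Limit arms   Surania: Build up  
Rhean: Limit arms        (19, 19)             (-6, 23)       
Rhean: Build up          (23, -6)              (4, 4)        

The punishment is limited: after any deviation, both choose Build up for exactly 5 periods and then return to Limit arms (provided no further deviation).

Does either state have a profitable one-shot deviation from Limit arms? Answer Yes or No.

A one-shot deviation gives 23 now, then 4 for 5 periods, then back to 19.
Gain from deviating: (23−19) today; loss: (19−4) in each of the next 5 periods.
No-deviation condition: (19−4)(δ+…+δ^5) ≥ 23−19, i.e. δ+…+δ^5 ≥ 4/15.
At δ = 4/5: δ+…+δ^5 = 2.6893 ≥ 0.2667.
So cooperation is sustainable.

No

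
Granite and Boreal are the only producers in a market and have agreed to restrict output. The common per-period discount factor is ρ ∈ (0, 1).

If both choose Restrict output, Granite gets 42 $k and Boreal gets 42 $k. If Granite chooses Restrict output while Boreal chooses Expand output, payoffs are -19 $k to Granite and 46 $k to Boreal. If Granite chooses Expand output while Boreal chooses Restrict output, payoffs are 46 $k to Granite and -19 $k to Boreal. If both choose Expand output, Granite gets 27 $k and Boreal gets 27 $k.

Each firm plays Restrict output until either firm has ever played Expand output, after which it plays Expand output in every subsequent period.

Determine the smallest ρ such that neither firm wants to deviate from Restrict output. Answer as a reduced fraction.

42/(1−ρ) ≥ 46 + 27ρ/(1−ρ)
42 ≥ 46 − 19ρ
ρ ≥ 4/19.

4/19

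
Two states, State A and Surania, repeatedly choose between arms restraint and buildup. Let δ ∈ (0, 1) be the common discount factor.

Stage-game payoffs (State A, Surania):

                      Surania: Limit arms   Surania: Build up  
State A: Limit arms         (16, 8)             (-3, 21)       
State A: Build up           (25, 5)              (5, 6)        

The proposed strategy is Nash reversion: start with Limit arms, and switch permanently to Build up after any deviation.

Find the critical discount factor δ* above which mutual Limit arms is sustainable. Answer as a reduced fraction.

State A: cooperation gives 16 each period; deviation gives 25 once then 5 forever.
  16/(1−δ) ≥ 25 + 5δ/(1−δ) ⇒ δ ≥ 9/20.
Surania: cooperation gives 8 each period; deviation gives 21 once then 6 forever.
  δ ≥ 13/15.
Both must hold, so the binding constraint is Surania's: δ ≥ 13/15.

13/15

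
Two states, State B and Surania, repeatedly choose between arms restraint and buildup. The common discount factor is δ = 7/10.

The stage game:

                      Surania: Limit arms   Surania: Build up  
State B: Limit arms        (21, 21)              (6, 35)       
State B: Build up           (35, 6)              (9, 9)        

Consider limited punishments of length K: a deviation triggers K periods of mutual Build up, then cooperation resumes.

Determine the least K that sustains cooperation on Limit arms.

2

Need Σ_{k=1}^{K} δ^k ≥ (35−21)/(21−9) = 1.1667 at δ = 7/10.
At K = 1 the sum is 0.7000 < 1.1667; at K = 2 it is 1.1900 ≥ 1.1667.
So the minimum punishment length is K = 2.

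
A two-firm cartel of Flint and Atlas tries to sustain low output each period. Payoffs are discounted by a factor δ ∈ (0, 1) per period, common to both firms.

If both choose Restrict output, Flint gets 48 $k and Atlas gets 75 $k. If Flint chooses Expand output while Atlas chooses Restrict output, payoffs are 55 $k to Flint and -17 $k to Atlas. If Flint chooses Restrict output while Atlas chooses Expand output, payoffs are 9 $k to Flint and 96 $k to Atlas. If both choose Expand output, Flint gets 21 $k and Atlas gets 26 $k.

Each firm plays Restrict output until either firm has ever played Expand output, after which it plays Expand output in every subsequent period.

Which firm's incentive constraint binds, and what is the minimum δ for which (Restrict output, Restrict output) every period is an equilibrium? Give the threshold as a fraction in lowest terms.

Flint: cooperation gives 48 each period; deviation gives 55 once then 21 forever.
  48/(1−δ) ≥ 55 + 21δ/(1−δ) ⇒ δ ≥ 7/34.
Atlas: cooperation gives 75 each period; deviation gives 96 once then 26 forever.
  δ ≥ 21/70 = 3/10.
Both must hold, so the binding constraint is Atlas's: δ ≥ 3/10.

Atlas; δ ≥ 3/10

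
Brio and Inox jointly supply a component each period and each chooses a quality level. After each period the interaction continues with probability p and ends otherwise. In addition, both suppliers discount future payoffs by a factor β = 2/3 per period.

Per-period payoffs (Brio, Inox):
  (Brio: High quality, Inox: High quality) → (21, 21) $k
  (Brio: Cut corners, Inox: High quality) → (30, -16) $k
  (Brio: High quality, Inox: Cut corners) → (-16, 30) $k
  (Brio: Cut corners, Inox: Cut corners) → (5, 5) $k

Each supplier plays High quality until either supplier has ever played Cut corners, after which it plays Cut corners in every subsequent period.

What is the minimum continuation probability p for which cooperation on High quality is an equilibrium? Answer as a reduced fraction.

27/50

Expected continuation weight on next period's payoff is β·p = 2/3·p, which plays the role of the discount factor.
Cooperation requires 2/3·p ≥ (30−21)/(30−5) = 9/25, hence p ≥ 27/50.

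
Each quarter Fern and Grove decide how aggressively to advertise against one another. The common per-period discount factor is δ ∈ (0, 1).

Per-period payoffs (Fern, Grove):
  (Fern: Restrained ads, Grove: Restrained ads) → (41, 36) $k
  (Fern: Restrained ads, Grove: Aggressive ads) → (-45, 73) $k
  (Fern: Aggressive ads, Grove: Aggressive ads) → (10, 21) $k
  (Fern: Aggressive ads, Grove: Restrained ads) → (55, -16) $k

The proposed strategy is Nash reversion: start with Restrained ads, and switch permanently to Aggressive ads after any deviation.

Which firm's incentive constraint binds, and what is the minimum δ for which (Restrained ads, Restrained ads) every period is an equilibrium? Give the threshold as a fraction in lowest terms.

Fern: cooperation gives 41 each period; deviation gives 55 once then 10 forever.
  41/(1−δ) ≥ 55 + 10δ/(1−δ) ⇒ δ ≥ 14/45.
Grove: cooperation gives 36 each period; deviation gives 73 once then 21 forever.
  δ ≥ 37/52.
Both must hold, so the binding constraint is Grove's: δ ≥ 37/52.

Grove; δ ≥ 37/52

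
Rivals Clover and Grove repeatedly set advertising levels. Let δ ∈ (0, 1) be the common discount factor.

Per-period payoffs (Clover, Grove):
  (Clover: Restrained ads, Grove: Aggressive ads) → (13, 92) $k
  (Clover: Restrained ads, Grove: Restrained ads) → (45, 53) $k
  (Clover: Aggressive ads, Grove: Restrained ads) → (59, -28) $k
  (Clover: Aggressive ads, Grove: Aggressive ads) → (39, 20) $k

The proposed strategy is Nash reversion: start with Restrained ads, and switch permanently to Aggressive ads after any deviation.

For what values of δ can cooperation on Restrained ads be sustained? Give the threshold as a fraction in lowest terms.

7/10

Clover's threshold: (59−45)/(59−39) = 7/10.
Grove's threshold: (92−53)/(92−20) = 13/24.
7/10 > 13/24, so Clover binds and δ* = 7/10.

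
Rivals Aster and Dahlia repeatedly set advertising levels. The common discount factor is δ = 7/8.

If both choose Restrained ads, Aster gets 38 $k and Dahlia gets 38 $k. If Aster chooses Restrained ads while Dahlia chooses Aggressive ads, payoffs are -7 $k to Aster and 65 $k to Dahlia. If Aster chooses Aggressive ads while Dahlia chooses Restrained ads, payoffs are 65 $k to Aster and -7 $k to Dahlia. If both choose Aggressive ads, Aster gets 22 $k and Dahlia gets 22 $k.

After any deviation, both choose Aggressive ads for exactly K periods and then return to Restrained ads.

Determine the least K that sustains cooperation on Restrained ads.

3

Need Σ_{k=1}^{K} δ^k ≥ (65−38)/(38−22) = 1.6875 at δ = 7/8.
At K = 2 the sum is 1.6406 < 1.6875; at K = 3 it is 2.3105 ≥ 1.6875.
So the minimum punishment length is K = 3.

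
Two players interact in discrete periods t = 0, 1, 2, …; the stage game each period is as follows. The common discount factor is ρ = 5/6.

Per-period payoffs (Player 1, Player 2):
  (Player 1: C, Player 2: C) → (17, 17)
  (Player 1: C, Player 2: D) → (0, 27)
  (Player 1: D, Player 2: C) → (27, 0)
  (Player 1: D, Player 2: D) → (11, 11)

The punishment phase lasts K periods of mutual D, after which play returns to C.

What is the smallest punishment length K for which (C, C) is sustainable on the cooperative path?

Need Σ_{k=1}^{K} ρ^k ≥ (27−17)/(17−11) = 1.6667 at ρ = 5/6.
At K = 2 the sum is 1.5278 < 1.6667; at K = 3 it is 2.1065 ≥ 1.6667.
So the minimum punishment length is K = 3.

3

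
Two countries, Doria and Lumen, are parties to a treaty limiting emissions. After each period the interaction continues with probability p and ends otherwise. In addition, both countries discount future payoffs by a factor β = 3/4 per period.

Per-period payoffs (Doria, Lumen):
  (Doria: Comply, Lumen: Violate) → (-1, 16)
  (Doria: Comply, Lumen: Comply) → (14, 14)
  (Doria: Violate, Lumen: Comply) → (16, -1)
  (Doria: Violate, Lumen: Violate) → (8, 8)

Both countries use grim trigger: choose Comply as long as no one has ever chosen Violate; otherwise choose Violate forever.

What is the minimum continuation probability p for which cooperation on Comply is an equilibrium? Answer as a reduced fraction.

1/3

With continuation probability p and discount β, the effective per-period discount factor is βp.
Grim-trigger IC: βp ≥ (16−14)/(16−8) = 1/4.
So p ≥ (1/4)/(3/4) = 1/3.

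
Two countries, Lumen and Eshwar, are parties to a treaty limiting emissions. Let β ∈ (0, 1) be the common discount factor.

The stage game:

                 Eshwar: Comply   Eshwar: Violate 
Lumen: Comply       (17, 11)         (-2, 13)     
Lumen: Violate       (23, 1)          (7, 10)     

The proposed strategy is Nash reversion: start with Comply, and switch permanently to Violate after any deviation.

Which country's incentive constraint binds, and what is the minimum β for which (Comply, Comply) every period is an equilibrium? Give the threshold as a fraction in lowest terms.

Eshwar; β ≥ 2/3

Lumen: cooperation gives 17 each period; deviation gives 23 once then 7 forever.
  17/(1−β) ≥ 23 + 7β/(1−β) ⇒ β ≥ 6/16 = 3/8.
Eshwar: cooperation gives 11 each period; deviation gives 13 once then 10 forever.
  β ≥ 2/3.
Both must hold, so the binding constraint is Eshwar's: β ≥ 2/3.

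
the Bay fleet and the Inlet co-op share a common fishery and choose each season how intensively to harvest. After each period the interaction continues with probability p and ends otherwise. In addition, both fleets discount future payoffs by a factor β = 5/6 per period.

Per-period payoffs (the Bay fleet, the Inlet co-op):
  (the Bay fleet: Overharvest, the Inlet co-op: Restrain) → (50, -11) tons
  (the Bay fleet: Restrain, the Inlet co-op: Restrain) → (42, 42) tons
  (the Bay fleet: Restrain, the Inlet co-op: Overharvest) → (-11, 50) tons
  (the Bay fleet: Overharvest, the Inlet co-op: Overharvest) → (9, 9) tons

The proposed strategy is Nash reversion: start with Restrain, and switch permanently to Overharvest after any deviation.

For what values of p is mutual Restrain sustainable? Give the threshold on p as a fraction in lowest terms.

With continuation probability p and discount β, the effective per-period discount factor is βp.
Grim-trigger IC: βp ≥ (50−42)/(50−9) = 8/41.
So p ≥ (8/41)/(5/6) = 48/205.

48/205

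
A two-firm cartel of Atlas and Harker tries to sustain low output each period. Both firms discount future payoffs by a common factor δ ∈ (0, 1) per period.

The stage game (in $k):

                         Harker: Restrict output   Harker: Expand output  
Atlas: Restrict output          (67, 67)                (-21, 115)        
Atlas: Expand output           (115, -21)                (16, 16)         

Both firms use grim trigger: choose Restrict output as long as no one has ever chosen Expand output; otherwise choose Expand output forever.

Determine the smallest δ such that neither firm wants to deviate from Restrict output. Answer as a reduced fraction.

16/33

67/(1−δ) ≥ 115 + 16δ/(1−δ)
67 ≥ 115 − 99δ
δ ≥ 48/99 = 16/33.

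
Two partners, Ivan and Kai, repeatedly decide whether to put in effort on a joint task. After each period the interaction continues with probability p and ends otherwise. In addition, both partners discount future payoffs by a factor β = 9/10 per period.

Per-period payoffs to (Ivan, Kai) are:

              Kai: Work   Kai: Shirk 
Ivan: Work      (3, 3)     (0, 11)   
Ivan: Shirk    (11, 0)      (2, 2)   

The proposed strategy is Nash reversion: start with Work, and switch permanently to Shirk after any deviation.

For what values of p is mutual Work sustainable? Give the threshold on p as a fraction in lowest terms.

80/81

Expected continuation weight on next period's payoff is β·p = 9/10·p, which plays the role of the discount factor.
Cooperation requires 9/10·p ≥ (11−3)/(11−2) = 8/9, hence p ≥ 80/81.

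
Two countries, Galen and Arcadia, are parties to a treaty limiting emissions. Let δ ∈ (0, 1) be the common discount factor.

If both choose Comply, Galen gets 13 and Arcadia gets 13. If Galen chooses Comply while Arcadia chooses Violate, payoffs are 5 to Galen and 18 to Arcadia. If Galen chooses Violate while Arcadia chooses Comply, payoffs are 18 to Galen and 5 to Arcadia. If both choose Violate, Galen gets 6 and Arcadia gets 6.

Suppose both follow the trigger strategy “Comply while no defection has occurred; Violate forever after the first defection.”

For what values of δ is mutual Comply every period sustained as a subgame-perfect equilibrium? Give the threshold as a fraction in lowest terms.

13/(1−δ) ≥ 18 + 6δ/(1−δ)
13 ≥ 18 − 12δ
δ ≥ 5/12.

5/12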